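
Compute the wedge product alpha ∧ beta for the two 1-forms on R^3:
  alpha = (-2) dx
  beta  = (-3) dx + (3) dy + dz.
alpha ∧ beta = (-6) dx ∧ dy + (-2) dx ∧ dz

Distribute the wedge, using dx_i ∧ dx_j = -dx_j ∧ dx_i and dx_i ∧ dx_i = 0. For each pair (i, j) with i < j, the coefficient of dx_i ∧ dx_j in alpha ∧ beta is (alpha_i * beta_j - alpha_j * beta_i). Collecting: alpha ∧ beta = (-6) dx ∧ dy + (-2) dx ∧ dz.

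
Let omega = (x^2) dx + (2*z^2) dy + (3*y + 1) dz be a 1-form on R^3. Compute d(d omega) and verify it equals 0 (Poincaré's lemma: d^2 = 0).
d(d omega) = 0

Step 1: d omega = sum_{i<j} (∂f_j/∂x_i - ∂f_i/∂x_j) dx_i ∧ dx_j:
  coeff of dx ∧ dy: 0
  coeff of dx ∧ dz: 0
  coeff of dy ∧ dz: 3 - 4*z
Step 2: Apply d again to each 2-form coefficient. The only possible 3-form in R^3 is dx ∧ dy ∧ dz, with coefficient
  ∂(coeff of dy∧dz)/∂x - ∂(coeff of dx∧dz)/∂y + ∂(coeff of dx∧dy)/∂z
  = ∂/∂x (3 - 4*z) - ∂/∂y (0) + ∂/∂z (0).
Each of these terms simplifies to sums of mixed partials that cancel in pairs. The result is 0 (by equality of mixed partials for smooth functions — Schwarz / Clairaut).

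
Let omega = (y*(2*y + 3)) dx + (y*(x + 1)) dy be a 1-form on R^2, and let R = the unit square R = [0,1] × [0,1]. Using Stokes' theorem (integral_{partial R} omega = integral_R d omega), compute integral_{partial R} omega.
integral_(partial R) omega = -9/2

Stokes: integral_partial_R omega = integral_R d omega with d omega = (∂Q/∂x - ∂P/∂y) dx ∧ dy.
  ∂Q/∂x = y
  ∂P/∂y = 4*y + 3
  integrand = ∂Q/∂x - ∂P/∂y = -3*y - 3.
Integrating over R: integral_0^1 integral_0^1 (-3*y - 3) dx dy = -9/2.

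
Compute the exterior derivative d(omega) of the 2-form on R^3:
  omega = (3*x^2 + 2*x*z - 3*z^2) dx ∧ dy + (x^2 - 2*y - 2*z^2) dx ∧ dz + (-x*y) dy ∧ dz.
d(omega) = (2*x - y - 6*z + 2) dx ∧ dy ∧ dz

For a 2-form omega = sum_{i<j} g_{ij} dx_i ∧ dx_j, the exterior derivative is
  d(omega) = sum_{i<j} d(g_{ij}) ∧ dx_i ∧ dx_j = sum_{i<j, k} (∂g_{ij}/∂x_k) dx_k ∧ dx_i ∧ dx_j.
Expand each term, using dx_k ∧ dx_i ∧ dx_j = sgn(permutation) dx_{(a)} ∧ dx_{(b)} ∧ dx_{(c)} with (a < b < c) sorted:
  d(3*x^2 + 2*x*z - 3*z^2) includes (∂/∂z)(3*x^2 + 2*x*z - 3*z^2) dz = (2*x - 6*z) dz, which multiplied by dx ∧ dy gives (2*x - 6*z) dx ∧ dy ∧ dz
  d(x^2 - 2*y - 2*z^2) includes (∂/∂y)(x^2 - 2*y - 2*z^2) dy = (-2) dy, which multiplied by dx ∧ dz gives (2) dx ∧ dy ∧ dz
  d(-x*y) includes (∂/∂x)(-x*y) dx = (-y) dx, which multiplied by dy ∧ dz gives (-y) dx ∧ dy ∧ dz
Collecting like 3-forms: d(omega) = (2*x - y - 6*z + 2) dx ∧ dy ∧ dz.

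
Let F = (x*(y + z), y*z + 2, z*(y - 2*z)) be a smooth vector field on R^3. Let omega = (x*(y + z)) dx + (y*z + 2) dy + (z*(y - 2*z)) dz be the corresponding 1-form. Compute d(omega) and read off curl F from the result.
d(omega) = (-y + z) dy ∧ dz + (x) dz ∧ dx + (-x) dx ∧ dy; curl F = (-y + z, x, -x)

d omega = sum_{i<j} (∂f_j/∂x_i - ∂f_i/∂x_j) dx_i ∧ dx_j. Under the identification (dy ∧ dz, dz ∧ dx, dx ∧ dy) ↔ (e_x, e_y, e_z), the coefficients are exactly the components of curl F. Compute:
  ∂R/∂y - ∂Q/∂z = (z) - (y) = -y + z
  ∂P/∂z - ∂R/∂x = (x) - (0) = x
  ∂Q/∂x - ∂P/∂y = (0) - (x) = -x.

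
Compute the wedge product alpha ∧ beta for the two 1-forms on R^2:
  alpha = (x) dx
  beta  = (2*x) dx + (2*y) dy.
alpha ∧ beta = (2*x*y) dx ∧ dy

Distribute the wedge, using dx_i ∧ dx_j = -dx_j ∧ dx_i and dx_i ∧ dx_i = 0. For each pair (i, j) with i < j, the coefficient of dx_i ∧ dx_j in alpha ∧ beta is (alpha_i * beta_j - alpha_j * beta_i). Collecting: alpha ∧ beta = (2*x*y) dx ∧ dy.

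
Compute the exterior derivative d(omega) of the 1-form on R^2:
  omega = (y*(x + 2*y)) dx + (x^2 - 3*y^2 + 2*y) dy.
d(omega) = (x - 4*y) dx ∧ dy

For a 1-form omega = sum_i f_i dx_i, the exterior derivative is
  d(omega) = sum_{i < j} (∂f_j/∂x_i - ∂f_i/∂x_j) dx_i ∧ dx_j.
  coefficient of dx ∧ dy: ∂f_2/∂x - ∂f_1/∂y = ∂(x^2 - 3*y^2 + 2*y)/∂x - ∂(y*(x + 2*y))/∂y = x - 4*y
Assembling: d(omega) = (x - 4*y) dx ∧ dy.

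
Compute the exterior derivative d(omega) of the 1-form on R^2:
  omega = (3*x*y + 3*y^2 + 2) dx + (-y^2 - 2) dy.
d(omega) = (-3*x - 6*y) dx ∧ dy

For a 1-form omega = sum_i f_i dx_i, the exterior derivative is
  d(omega) = sum_{i < j} (∂f_j/∂x_i - ∂f_i/∂x_j) dx_i ∧ dx_j.
  coefficient of dx ∧ dy: ∂f_2/∂x - ∂f_1/∂y = ∂(-y^2 - 2)/∂x - ∂(3*x*y + 3*y^2 + 2)/∂y = -3*x - 6*y
Assembling: d(omega) = (-3*x - 6*y) dx ∧ dy.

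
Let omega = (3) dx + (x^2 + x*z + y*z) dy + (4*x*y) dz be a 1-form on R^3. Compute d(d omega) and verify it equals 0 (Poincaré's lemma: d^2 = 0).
d(d omega) = 0

Step 1: d omega = sum_{i<j} (∂f_j/∂x_i - ∂f_i/∂x_j) dx_i ∧ dx_j:
  coeff of dx ∧ dy: 2*x + z
  coeff of dx ∧ dz: 4*y
  coeff of dy ∧ dz: 3*x - y
Step 2: Apply d again to each 2-form coefficient. The only possible 3-form in R^3 is dx ∧ dy ∧ dz, with coefficient
  ∂(coeff of dy∧dz)/∂x - ∂(coeff of dx∧dz)/∂y + ∂(coeff of dx∧dy)/∂z
  = ∂/∂x (3*x - y) - ∂/∂y (4*y) + ∂/∂z (2*x + z).
Each of these terms simplifies to sums of mixed partials that cancel in pairs. The result is 0 (by equality of mixed partials for smooth functions — Schwarz / Clairaut).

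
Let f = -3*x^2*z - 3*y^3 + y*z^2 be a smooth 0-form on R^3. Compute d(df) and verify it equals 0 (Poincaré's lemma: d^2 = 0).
d(df) = 0

Step 1: df = sum_i (∂f/∂x_i) dx_i = (-6*x*z) dx + (-9*y^2 + z^2) dy + (-3*x^2 + 2*y*z) dz.
Step 2: Apply d again. Using the 1-form formula, the coefficient of dx ∧ dy in d(df) is ∂^2 f/∂x ∂y - ∂^2 f/∂y ∂x = (0) - (0) = 0 (equality of mixed partials for smooth f).
Similarly for dx ∧ dz and dy ∧ dz — all coefficients vanish. So d(df) = 0.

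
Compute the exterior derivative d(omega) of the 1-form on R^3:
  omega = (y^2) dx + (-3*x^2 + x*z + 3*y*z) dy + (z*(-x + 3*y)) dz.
d(omega) = (-6*x - 2*y + z) dx ∧ dy + (-z) dx ∧ dz + (-x - 3*y + 3*z) dy ∧ dz

For a 1-form omega = sum_i f_i dx_i, the exterior derivative is
  d(omega) = sum_{i < j} (∂f_j/∂x_i - ∂f_i/∂x_j) dx_i ∧ dx_j.
  coefficient of dx ∧ dy: ∂f_2/∂x - ∂f_1/∂y = ∂(-3*x^2 + x*z + 3*y*z)/∂x - ∂(y^2)/∂y = -6*x - 2*y + z
  coefficient of dx ∧ dz: ∂f_3/∂x - ∂f_1/∂z = ∂(z*(-x + 3*y))/∂x - ∂(y^2)/∂z = -z
  coefficient of dy ∧ dz: ∂f_3/∂y - ∂f_2/∂z = ∂(z*(-x + 3*y))/∂y - ∂(-3*x^2 + x*z + 3*y*z)/∂z = -x - 3*y + 3*z
Assembling: d(omega) = (-6*x - 2*y + z) dx ∧ dy + (-z) dx ∧ dz + (-x - 3*y + 3*z) dy ∧ dz.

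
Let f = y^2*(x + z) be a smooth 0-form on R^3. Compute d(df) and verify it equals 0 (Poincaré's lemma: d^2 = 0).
d(df) = 0

Step 1: df = sum_i (∂f/∂x_i) dx_i = (y^2) dx + (2*y*(x + z)) dy + (y^2) dz.
Step 2: Apply d again. Using the 1-form formula, the coefficient of dx ∧ dy in d(df) is ∂^2 f/∂x ∂y - ∂^2 f/∂y ∂x = (2*y) - (2*y) = 0 (equality of mixed partials for smooth f).
Similarly for dx ∧ dz and dy ∧ dz — all coefficients vanish. So d(df) = 0.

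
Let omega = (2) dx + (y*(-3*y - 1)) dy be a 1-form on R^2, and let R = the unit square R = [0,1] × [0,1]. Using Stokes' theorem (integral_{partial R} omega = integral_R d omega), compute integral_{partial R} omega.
integral_(partial R) omega = 0

Stokes: integral_partial_R omega = integral_R d omega with d omega = (∂Q/∂x - ∂P/∂y) dx ∧ dy.
  ∂Q/∂x = 0
  ∂P/∂y = 0
  integrand = ∂Q/∂x - ∂P/∂y = 0.
Integrating over R: integral_0^1 integral_0^1 (0) dx dy = 0.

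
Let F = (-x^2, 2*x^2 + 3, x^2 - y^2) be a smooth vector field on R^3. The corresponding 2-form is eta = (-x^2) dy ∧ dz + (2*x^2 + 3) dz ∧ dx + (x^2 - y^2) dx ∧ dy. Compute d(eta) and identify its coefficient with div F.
d(eta) = (-2*x) dx ∧ dy ∧ dz; div F = -2*x

For a 2-form in R^3 of the form above, applying d gives a 3-form with coefficient ∂P/∂x + ∂Q/∂y + ∂R/∂z:
  ∂P/∂x = -2*x
  ∂Q/∂y = 0
  ∂R/∂z = 0
Sum = -2*x, which is exactly div F.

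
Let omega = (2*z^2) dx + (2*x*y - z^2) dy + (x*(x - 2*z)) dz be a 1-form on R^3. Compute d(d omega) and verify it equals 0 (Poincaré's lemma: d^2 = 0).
d(d omega) = 0

Step 1: d omega = sum_{i<j} (∂f_j/∂x_i - ∂f_i/∂x_j) dx_i ∧ dx_j:
  coeff of dx ∧ dy: 2*y
  coeff of dx ∧ dz: 2*x - 6*z
  coeff of dy ∧ dz: 2*z
Step 2: Apply d again to each 2-form coefficient. The only possible 3-form in R^3 is dx ∧ dy ∧ dz, with coefficient
  ∂(coeff of dy∧dz)/∂x - ∂(coeff of dx∧dz)/∂y + ∂(coeff of dx∧dy)/∂z
  = ∂/∂x (2*z) - ∂/∂y (2*x - 6*z) + ∂/∂z (2*y).
Each of these terms simplifies to sums of mixed partials that cancel in pairs. The result is 0 (by equality of mixed partials for smooth functions — Schwarz / Clairaut).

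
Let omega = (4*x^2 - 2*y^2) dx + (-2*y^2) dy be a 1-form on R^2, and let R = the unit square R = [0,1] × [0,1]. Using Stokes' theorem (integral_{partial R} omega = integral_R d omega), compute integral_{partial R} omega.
integral_(partial R) omega = 2

Stokes: integral_partial_R omega = integral_R d omega with d omega = (∂Q/∂x - ∂P/∂y) dx ∧ dy.
  ∂Q/∂x = 0
  ∂P/∂y = -4*y
  integrand = ∂Q/∂x - ∂P/∂y = 4*y.
Integrating over R: integral_0^1 integral_0^1 (4*y) dx dy = 2.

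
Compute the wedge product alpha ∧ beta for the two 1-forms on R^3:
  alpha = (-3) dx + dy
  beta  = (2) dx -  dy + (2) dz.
alpha ∧ beta = (1) dx ∧ dy + (-6) dx ∧ dz + (2) dy ∧ dz

Distribute the wedge, using dx_i ∧ dx_j = -dx_j ∧ dx_i and dx_i ∧ dx_i = 0. For each pair (i, j) with i < j, the coefficient of dx_i ∧ dx_j in alpha ∧ beta is (alpha_i * beta_j - alpha_j * beta_i). Collecting: alpha ∧ beta = (1) dx ∧ dy + (-6) dx ∧ dz + (2) dy ∧ dz.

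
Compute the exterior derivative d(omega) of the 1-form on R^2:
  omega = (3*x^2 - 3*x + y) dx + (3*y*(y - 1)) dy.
d(omega) = (-1) dx ∧ dy

For a 1-form omega = sum_i f_i dx_i, the exterior derivative is
  d(omega) = sum_{i < j} (∂f_j/∂x_i - ∂f_i/∂x_j) dx_i ∧ dx_j.
  coefficient of dx ∧ dy: ∂f_2/∂x - ∂f_1/∂y = ∂(3*y*(y - 1))/∂x - ∂(3*x^2 - 3*x + y)/∂y = -1
Assembling: d(omega) = (-1) dx ∧ dy.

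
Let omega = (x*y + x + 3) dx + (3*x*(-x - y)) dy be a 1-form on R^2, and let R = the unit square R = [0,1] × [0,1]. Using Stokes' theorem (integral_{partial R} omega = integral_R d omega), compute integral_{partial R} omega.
integral_(partial R) omega = -5

Stokes: integral_partial_R omega = integral_R d omega with d omega = (∂Q/∂x - ∂P/∂y) dx ∧ dy.
  ∂Q/∂x = -6*x - 3*y
  ∂P/∂y = x
  integrand = ∂Q/∂x - ∂P/∂y = -7*x - 3*y.
Integrating over R: integral_0^1 integral_0^1 (-7*x - 3*y) dx dy = -5.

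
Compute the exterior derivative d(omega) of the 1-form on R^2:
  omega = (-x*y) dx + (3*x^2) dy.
d(omega) = (7*x) dx ∧ dy

For a 1-form omega = sum_i f_i dx_i, the exterior derivative is
  d(omega) = sum_{i < j} (∂f_j/∂x_i - ∂f_i/∂x_j) dx_i ∧ dx_j.
  coefficient of dx ∧ dy: ∂f_2/∂x - ∂f_1/∂y = ∂(3*x^2)/∂x - ∂(-x*y)/∂y = 7*x
Assembling: d(omega) = (7*x) dx ∧ dy.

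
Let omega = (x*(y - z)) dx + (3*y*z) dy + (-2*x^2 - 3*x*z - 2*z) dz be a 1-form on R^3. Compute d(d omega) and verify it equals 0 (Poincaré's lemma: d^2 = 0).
d(d omega) = 0

Step 1: d omega = sum_{i<j} (∂f_j/∂x_i - ∂f_i/∂x_j) dx_i ∧ dx_j:
  coeff of dx ∧ dy: -x
  coeff of dx ∧ dz: -3*x - 3*z
  coeff of dy ∧ dz: -3*y
Step 2: Apply d again to each 2-form coefficient. The only possible 3-form in R^3 is dx ∧ dy ∧ dz, with coefficient
  ∂(coeff of dy∧dz)/∂x - ∂(coeff of dx∧dz)/∂y + ∂(coeff of dx∧dy)/∂z
  = ∂/∂x (-3*y) - ∂/∂y (-3*x - 3*z) + ∂/∂z (-x).
Each of these terms simplifies to sums of mixed partials that cancel in pairs. The result is 0 (by equality of mixed partials for smooth functions — Schwarz / Clairaut).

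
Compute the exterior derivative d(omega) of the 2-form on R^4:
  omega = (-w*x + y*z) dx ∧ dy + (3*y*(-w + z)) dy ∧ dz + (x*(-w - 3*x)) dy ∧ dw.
d(omega) = (y) dx ∧ dy ∧ dz + (-w - 7*x) dx ∧ dy ∧ dw + (-3*y) dy ∧ dz ∧ dw

For a 2-form omega = sum_{i<j} g_{ij} dx_i ∧ dx_j, the exterior derivative is
  d(omega) = sum_{i<j} d(g_{ij}) ∧ dx_i ∧ dx_j = sum_{i<j, k} (∂g_{ij}/∂x_k) dx_k ∧ dx_i ∧ dx_j.
Expand each term, using dx_k ∧ dx_i ∧ dx_j = sgn(permutation) dx_{(a)} ∧ dx_{(b)} ∧ dx_{(c)} with (a < b < c) sorted:
  d(-w*x + y*z) includes (∂/∂z)(-w*x + y*z) dz = (y) dz, which multiplied by dx ∧ dy gives (y) dx ∧ dy ∧ dz
  d(-w*x + y*z) includes (∂/∂w)(-w*x + y*z) dw = (-x) dw, which multiplied by dx ∧ dy gives (-x) dx ∧ dy ∧ dw
  d(3*y*(-w + z)) includes (∂/∂w)(3*y*(-w + z)) dw = (-3*y) dw, which multiplied by dy ∧ dz gives (-3*y) dy ∧ dz ∧ dw
  d(x*(-w - 3*x)) includes (∂/∂x)(x*(-w - 3*x)) dx = (-w - 6*x) dx, which multiplied by dy ∧ dw gives (-w - 6*x) dx ∧ dy ∧ dw
Collecting like 3-forms: d(omega) = (y) dx ∧ dy ∧ dz + (-w - 7*x) dx ∧ dy ∧ dw + (-3*y) dy ∧ dz ∧ dw.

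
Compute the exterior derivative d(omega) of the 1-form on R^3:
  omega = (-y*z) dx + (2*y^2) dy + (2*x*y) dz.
d(omega) = (z) dx ∧ dy + (3*y) dx ∧ dz + (2*x) dy ∧ dz

For a 1-form omega = sum_i f_i dx_i, the exterior derivative is
  d(omega) = sum_{i < j} (∂f_j/∂x_i - ∂f_i/∂x_j) dx_i ∧ dx_j.
  coefficient of dx ∧ dy: ∂f_2/∂x - ∂f_1/∂y = ∂(2*y^2)/∂x - ∂(-y*z)/∂y = z
  coefficient of dx ∧ dz: ∂f_3/∂x - ∂f_1/∂z = ∂(2*x*y)/∂x - ∂(-y*z)/∂z = 3*y
  coefficient of dy ∧ dz: ∂f_3/∂y - ∂f_2/∂z = ∂(2*x*y)/∂y - ∂(2*y^2)/∂z = 2*x
Assembling: d(omega) = (z) dx ∧ dy + (3*y) dx ∧ dz + (2*x) dy ∧ dz.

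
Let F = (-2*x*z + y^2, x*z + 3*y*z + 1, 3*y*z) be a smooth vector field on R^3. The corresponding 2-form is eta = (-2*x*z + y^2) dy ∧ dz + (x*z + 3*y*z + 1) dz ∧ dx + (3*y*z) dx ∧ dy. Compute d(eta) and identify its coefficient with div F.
d(eta) = (3*y + z) dx ∧ dy ∧ dz; div F = 3*y + z

For a 2-form in R^3 of the form above, applying d gives a 3-form with coefficient ∂P/∂x + ∂Q/∂y + ∂R/∂z:
  ∂P/∂x = -2*z
  ∂Q/∂y = 3*z
  ∂R/∂z = 3*y
Sum = 3*y + z, which is exactly div F.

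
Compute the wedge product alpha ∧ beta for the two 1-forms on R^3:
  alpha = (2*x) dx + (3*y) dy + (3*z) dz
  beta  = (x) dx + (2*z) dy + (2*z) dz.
alpha ∧ beta = (x*(-3*y + 4*z)) dx ∧ dy + (x*z) dx ∧ dz + (6*z*(y - z)) dy ∧ dz

Distribute the wedge, using dx_i ∧ dx_j = -dx_j ∧ dx_i and dx_i ∧ dx_i = 0. For each pair (i, j) with i < j, the coefficient of dx_i ∧ dx_j in alpha ∧ beta is (alpha_i * beta_j - alpha_j * beta_i). Collecting: alpha ∧ beta = (x*(-3*y + 4*z)) dx ∧ dy + (x*z) dx ∧ dz + (6*z*(y - z)) dy ∧ dz.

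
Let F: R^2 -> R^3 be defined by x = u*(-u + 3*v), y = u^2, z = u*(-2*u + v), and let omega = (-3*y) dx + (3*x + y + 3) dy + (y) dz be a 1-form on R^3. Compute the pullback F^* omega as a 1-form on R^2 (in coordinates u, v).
F^* omega = (2*u*(-u^2 + 5*u*v + 3)) du + (-8*u^3) dv

Using F^*(f dg) = (f ∘ F) d(g ∘ F), substitute each coordinate x_i by F_i(u, v) in f_i, and replace dx_i by d F_i = (∂F_i/∂u) du + (∂F_i/∂v) dv.
  For the x component: f_1(F) = -3*u^2; d F_1 = (-2*u + 3*v) du + (3*u) dv
  For the y component: f_2(F) = -2*u^2 + 9*u*v + 3; d F_2 = (2*u) du + (0) dv
  For the z component: f_3(F) = u^2; d F_3 = (-4*u + v) du + (u) dv
Combining and collecting du, dv coefficients:
  coeff of du: 2*u*(-u^2 + 5*u*v + 3)
  coeff of dv: -8*u^3
F^* omega = (2*u*(-u^2 + 5*u*v + 3)) du + (-8*u^3) dv.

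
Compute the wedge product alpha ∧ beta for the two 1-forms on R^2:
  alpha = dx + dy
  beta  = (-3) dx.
alpha ∧ beta = (3) dx ∧ dy

Distribute the wedge, using dx_i ∧ dx_j = -dx_j ∧ dx_i and dx_i ∧ dx_i = 0. For each pair (i, j) with i < j, the coefficient of dx_i ∧ dx_j in alpha ∧ beta is (alpha_i * beta_j - alpha_j * beta_i). Collecting: alpha ∧ beta = (3) dx ∧ dy.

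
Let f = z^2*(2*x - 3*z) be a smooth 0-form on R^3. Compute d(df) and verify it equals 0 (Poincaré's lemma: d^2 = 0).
d(df) = 0

Step 1: df = sum_i (∂f/∂x_i) dx_i = (2*z^2) dx + (0) dy + (z*(4*x - 9*z)) dz.
Step 2: Apply d again. Using the 1-form formula, the coefficient of dx ∧ dy in d(df) is ∂^2 f/∂x ∂y - ∂^2 f/∂y ∂x = (0) - (0) = 0 (equality of mixed partials for smooth f).
Similarly for dx ∧ dz and dy ∧ dz — all coefficients vanish. So d(df) = 0.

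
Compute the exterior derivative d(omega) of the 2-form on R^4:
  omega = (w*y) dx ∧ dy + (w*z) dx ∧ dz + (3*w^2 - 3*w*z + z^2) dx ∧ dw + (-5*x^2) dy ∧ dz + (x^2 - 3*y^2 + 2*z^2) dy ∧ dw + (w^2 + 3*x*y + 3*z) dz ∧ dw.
d(omega) = (2*x + y) dx ∧ dy ∧ dw + (3*w + 3*y - z) dx ∧ dz ∧ dw + (-10*x) dx ∧ dy ∧ dz + (3*x - 4*z) dy ∧ dz ∧ dw

For a 2-form omega = sum_{i<j} g_{ij} dx_i ∧ dx_j, the exterior derivative is
  d(omega) = sum_{i<j} d(g_{ij}) ∧ dx_i ∧ dx_j = sum_{i<j, k} (∂g_{ij}/∂x_k) dx_k ∧ dx_i ∧ dx_j.
Expand each term, using dx_k ∧ dx_i ∧ dx_j = sgn(permutation) dx_{(a)} ∧ dx_{(b)} ∧ dx_{(c)} with (a < b < c) sorted:
  d(w*y) includes (∂/∂w)(w*y) dw = (y) dw, which multiplied by dx ∧ dy gives (y) dx ∧ dy ∧ dw
  d(w*z) includes (∂/∂w)(w*z) dw = (z) dw, which multiplied by dx ∧ dz gives (z) dx ∧ dz ∧ dw
  d(3*w^2 - 3*w*z + z^2) includes (∂/∂z)(3*w^2 - 3*w*z + z^2) dz = (-3*w + 2*z) dz, which multiplied by dx ∧ dw gives (3*w - 2*z) dx ∧ dz ∧ dw
  d(-5*x^2) includes (∂/∂x)(-5*x^2) dx = (-10*x) dx, which multiplied by dy ∧ dz gives (-10*x) dx ∧ dy ∧ dz
  d(x^2 - 3*y^2 + 2*z^2) includes (∂/∂x)(x^2 - 3*y^2 + 2*z^2) dx = (2*x) dx, which multiplied by dy ∧ dw gives (2*x) dx ∧ dy ∧ dw
  d(x^2 - 3*y^2 + 2*z^2) includes (∂/∂z)(x^2 - 3*y^2 + 2*z^2) dz = (4*z) dz, which multiplied by dy ∧ dw gives (-4*z) dy ∧ dz ∧ dw
  d(w^2 + 3*x*y + 3*z) includes (∂/∂x)(w^2 + 3*x*y + 3*z) dx = (3*y) dx, which multiplied by dz ∧ dw gives (3*y) dx ∧ dz ∧ dw
  d(w^2 + 3*x*y + 3*z) includes (∂/∂y)(w^2 + 3*x*y + 3*z) dy = (3*x) dy, which multiplied by dz ∧ dw gives (3*x) dy ∧ dz ∧ dw
Collecting like 3-forms: d(omega) = (2*x + y) dx ∧ dy ∧ dw + (3*w + 3*y - z) dx ∧ dz ∧ dw + (-10*x) dx ∧ dy ∧ dz + (3*x - 4*z) dy ∧ dz ∧ dw.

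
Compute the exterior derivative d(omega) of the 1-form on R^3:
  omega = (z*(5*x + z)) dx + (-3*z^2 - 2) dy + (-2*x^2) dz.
d(omega) = (-9*x - 2*z) dx ∧ dz + (6*z) dy ∧ dz

For a 1-form omega = sum_i f_i dx_i, the exterior derivative is
  d(omega) = sum_{i < j} (∂f_j/∂x_i - ∂f_i/∂x_j) dx_i ∧ dx_j.
  coefficient of dx ∧ dz: ∂f_3/∂x - ∂f_1/∂z = ∂(-2*x^2)/∂x - ∂(z*(5*x + z))/∂z = -9*x - 2*z
  coefficient of dy ∧ dz: ∂f_3/∂y - ∂f_2/∂z = ∂(-2*x^2)/∂y - ∂(-3*z^2 - 2)/∂z = 6*z
Assembling: d(omega) = (-9*x - 2*z) dx ∧ dz + (6*z) dy ∧ dz.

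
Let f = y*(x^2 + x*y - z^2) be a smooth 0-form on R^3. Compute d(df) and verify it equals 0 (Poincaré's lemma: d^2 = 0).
d(df) = 0

Step 1: df = sum_i (∂f/∂x_i) dx_i = (y*(2*x + y)) dx + (x^2 + 2*x*y - z^2) dy + (-2*y*z) dz.
Step 2: Apply d again. Using the 1-form formula, the coefficient of dx ∧ dy in d(df) is ∂^2 f/∂x ∂y - ∂^2 f/∂y ∂x = (2*x + 2*y) - (2*x + 2*y) = 0 (equality of mixed partials for smooth f).
Similarly for dx ∧ dz and dy ∧ dz — all coefficients vanish. So d(df) = 0.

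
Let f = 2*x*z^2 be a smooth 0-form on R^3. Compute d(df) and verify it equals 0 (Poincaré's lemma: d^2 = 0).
d(df) = 0

Step 1: df = sum_i (∂f/∂x_i) dx_i = (2*z^2) dx + (0) dy + (4*x*z) dz.
Step 2: Apply d again. Using the 1-form formula, the coefficient of dx ∧ dy in d(df) is ∂^2 f/∂x ∂y - ∂^2 f/∂y ∂x = (0) - (0) = 0 (equality of mixed partials for smooth f).
Similarly for dx ∧ dz and dy ∧ dz — all coefficients vanish. So d(df) = 0.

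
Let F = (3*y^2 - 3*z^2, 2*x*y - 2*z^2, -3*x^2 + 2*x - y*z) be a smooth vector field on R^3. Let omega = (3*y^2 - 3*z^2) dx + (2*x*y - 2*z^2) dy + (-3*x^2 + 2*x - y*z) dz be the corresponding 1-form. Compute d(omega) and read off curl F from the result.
d(omega) = (3*z) dy ∧ dz + (6*x - 6*z - 2) dz ∧ dx + (-4*y) dx ∧ dy; curl F = (3*z, 6*x - 6*z - 2, -4*y)

d omega = sum_{i<j} (∂f_j/∂x_i - ∂f_i/∂x_j) dx_i ∧ dx_j. Under the identification (dy ∧ dz, dz ∧ dx, dx ∧ dy) ↔ (e_x, e_y, e_z), the coefficients are exactly the components of curl F. Compute:
  ∂R/∂y - ∂Q/∂z = (-z) - (-4*z) = 3*z
  ∂P/∂z - ∂R/∂x = (-6*z) - (2 - 6*x) = 6*x - 6*z - 2
  ∂Q/∂x - ∂P/∂y = (2*y) - (6*y) = -4*y.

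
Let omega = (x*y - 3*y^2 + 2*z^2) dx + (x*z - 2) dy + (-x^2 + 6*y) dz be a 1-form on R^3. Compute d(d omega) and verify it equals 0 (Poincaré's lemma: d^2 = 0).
d(d omega) = 0

Step 1: d omega = sum_{i<j} (∂f_j/∂x_i - ∂f_i/∂x_j) dx_i ∧ dx_j:
  coeff of dx ∧ dy: -x + 6*y + z
  coeff of dx ∧ dz: -2*x - 4*z
  coeff of dy ∧ dz: 6 - x
Step 2: Apply d again to each 2-form coefficient. The only possible 3-form in R^3 is dx ∧ dy ∧ dz, with coefficient
  ∂(coeff of dy∧dz)/∂x - ∂(coeff of dx∧dz)/∂y + ∂(coeff of dx∧dy)/∂z
  = ∂/∂x (6 - x) - ∂/∂y (-2*x - 4*z) + ∂/∂z (-x + 6*y + z).
Each of these terms simplifies to sums of mixed partials that cancel in pairs. The result is 0 (by equality of mixed partials for smooth functions — Schwarz / Clairaut).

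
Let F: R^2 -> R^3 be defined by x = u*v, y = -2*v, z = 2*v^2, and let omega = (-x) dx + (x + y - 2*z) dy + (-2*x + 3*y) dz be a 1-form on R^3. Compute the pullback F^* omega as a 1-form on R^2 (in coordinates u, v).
F^* omega = (-u*v^2) du + (v*(-u^2 - 8*u*v - 2*u - 16*v + 4)) dv

Using F^*(f dg) = (f ∘ F) d(g ∘ F), substitute each coordinate x_i by F_i(u, v) in f_i, and replace dx_i by d F_i = (∂F_i/∂u) du + (∂F_i/∂v) dv.
  For the x component: f_1(F) = -u*v; d F_1 = (v) du + (u) dv
  For the y component: f_2(F) = v*(u - 4*v - 2); d F_2 = (0) du + (-2) dv
  For the z component: f_3(F) = 2*v*(-u - 3); d F_3 = (0) du + (4*v) dv
Combining and collecting du, dv coefficients:
  coeff of du: -u*v^2
  coeff of dv: v*(-u^2 - 8*u*v - 2*u - 16*v + 4)
F^* omega = (-u*v^2) du + (v*(-u^2 - 8*u*v - 2*u - 16*v + 4)) dv.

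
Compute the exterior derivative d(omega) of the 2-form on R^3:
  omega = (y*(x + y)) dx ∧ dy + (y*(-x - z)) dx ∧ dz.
d(omega) = (x + z) dx ∧ dy ∧ dz

For a 2-form omega = sum_{i<j} g_{ij} dx_i ∧ dx_j, the exterior derivative is
  d(omega) = sum_{i<j} d(g_{ij}) ∧ dx_i ∧ dx_j = sum_{i<j, k} (∂g_{ij}/∂x_k) dx_k ∧ dx_i ∧ dx_j.
Expand each term, using dx_k ∧ dx_i ∧ dx_j = sgn(permutation) dx_{(a)} ∧ dx_{(b)} ∧ dx_{(c)} with (a < b < c) sorted:
  d(y*(-x - z)) includes (∂/∂y)(y*(-x - z)) dy = (-x - z) dy, which multiplied by dx ∧ dz gives (x + z) dx ∧ dy ∧ dz
Collecting like 3-forms: d(omega) = (x + z) dx ∧ dy ∧ dz.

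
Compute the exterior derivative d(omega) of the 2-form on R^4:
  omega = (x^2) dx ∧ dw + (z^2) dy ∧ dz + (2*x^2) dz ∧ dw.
d(omega) = (4*x) dx ∧ dz ∧ dw

For a 2-form omega = sum_{i<j} g_{ij} dx_i ∧ dx_j, the exterior derivative is
  d(omega) = sum_{i<j} d(g_{ij}) ∧ dx_i ∧ dx_j = sum_{i<j, k} (∂g_{ij}/∂x_k) dx_k ∧ dx_i ∧ dx_j.
Expand each term, using dx_k ∧ dx_i ∧ dx_j = sgn(permutation) dx_{(a)} ∧ dx_{(b)} ∧ dx_{(c)} with (a < b < c) sorted:
  d(2*x^2) includes (∂/∂x)(2*x^2) dx = (4*x) dx, which multiplied by dz ∧ dw gives (4*x) dx ∧ dz ∧ dw
Collecting like 3-forms: d(omega) = (4*x) dx ∧ dz ∧ dw.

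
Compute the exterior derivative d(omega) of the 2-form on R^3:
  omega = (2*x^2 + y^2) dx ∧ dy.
d(omega) = 0

For a 2-form omega = sum_{i<j} g_{ij} dx_i ∧ dx_j, the exterior derivative is
  d(omega) = sum_{i<j} d(g_{ij}) ∧ dx_i ∧ dx_j = sum_{i<j, k} (∂g_{ij}/∂x_k) dx_k ∧ dx_i ∧ dx_j.
Expand each term, using dx_k ∧ dx_i ∧ dx_j = sgn(permutation) dx_{(a)} ∧ dx_{(b)} ∧ dx_{(c)} with (a < b < c) sorted:

Collecting like 3-forms: d(omega) = 0.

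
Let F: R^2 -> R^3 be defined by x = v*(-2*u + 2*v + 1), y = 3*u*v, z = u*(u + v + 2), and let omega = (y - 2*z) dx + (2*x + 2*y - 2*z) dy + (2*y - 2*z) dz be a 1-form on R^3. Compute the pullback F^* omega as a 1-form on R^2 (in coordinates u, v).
F^* omega = (-4*u^3 + 4*u^2*v - 12*u^2 + 2*u*v^2 - 8*u + 12*v^3 + 6*v^2) du + (u*(-4*u^2 - 6*u*v - 10*u + 16*v^2 - 9*v - 4)) dv

Using F^*(f dg) = (f ∘ F) d(g ∘ F), substitute each coordinate x_i by F_i(u, v) in f_i, and replace dx_i by d F_i = (∂F_i/∂u) du + (∂F_i/∂v) dv.
  For the x component: f_1(F) = u*(-2*u + v - 4); d F_1 = (-2*v) du + (-2*u + 4*v + 1) dv
  For the y component: f_2(F) = -2*u^2 - 4*u + 4*v^2 + 2*v; d F_2 = (3*v) du + (3*u) dv
  For the z component: f_3(F) = 2*u*(-u + 2*v - 2); d F_3 = (2*u + v + 2) du + (u) dv
Combining and collecting du, dv coefficients:
  coeff of du: -4*u^3 + 4*u^2*v - 12*u^2 + 2*u*v^2 - 8*u + 12*v^3 + 6*v^2
  coeff of dv: u*(-4*u^2 - 6*u*v - 10*u + 16*v^2 - 9*v - 4)
F^* omega = (-4*u^3 + 4*u^2*v - 12*u^2 + 2*u*v^2 - 8*u + 12*v^3 + 6*v^2) du + (u*(-4*u^2 - 6*u*v - 10*u + 16*v^2 - 9*v - 4)) dv.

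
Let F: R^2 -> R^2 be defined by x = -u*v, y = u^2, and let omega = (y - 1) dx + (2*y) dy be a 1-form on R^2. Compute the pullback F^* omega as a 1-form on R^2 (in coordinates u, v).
F^* omega = (4*u^3 - u^2*v + v) du + (-u^3 + u) dv

Using F^*(f dg) = (f ∘ F) d(g ∘ F), substitute each coordinate x_i by F_i(u, v) in f_i, and replace dx_i by d F_i = (∂F_i/∂u) du + (∂F_i/∂v) dv.
  For the x component: f_1(F) = u^2 - 1; d F_1 = (-v) du + (-u) dv
  For the y component: f_2(F) = 2*u^2; d F_2 = (2*u) du + (0) dv
Combining and collecting du, dv coefficients:
  coeff of du: 4*u^3 - u^2*v + v
  coeff of dv: -u^3 + u
F^* omega = (4*u^3 - u^2*v + v) du + (-u^3 + u) dv.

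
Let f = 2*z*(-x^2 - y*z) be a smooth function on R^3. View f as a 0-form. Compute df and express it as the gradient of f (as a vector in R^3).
df = (-4*x*z) dx + (-2*z^2) dy + (-2*x^2 - 4*y*z) dz; grad f = (-4*x*z, -2*z^2, -2*x^2 - 4*y*z)

For a 0-form f, d f = (∂f/∂x) dx + (∂f/∂y) dy + (∂f/∂z) dz. The components of the vector representation are exactly the entries of grad f in Cartesian coordinates:
  ∂f/∂x = -4*x*z
  ∂f/∂y = -2*z^2
  ∂f/∂z = -2*x^2 - 4*y*z.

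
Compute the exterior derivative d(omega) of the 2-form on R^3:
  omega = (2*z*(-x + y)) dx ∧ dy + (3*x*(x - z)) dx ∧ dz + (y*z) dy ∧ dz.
d(omega) = (-2*x + 2*y) dx ∧ dy ∧ dz

For a 2-form omega = sum_{i<j} g_{ij} dx_i ∧ dx_j, the exterior derivative is
  d(omega) = sum_{i<j} d(g_{ij}) ∧ dx_i ∧ dx_j = sum_{i<j, k} (∂g_{ij}/∂x_k) dx_k ∧ dx_i ∧ dx_j.
Expand each term, using dx_k ∧ dx_i ∧ dx_j = sgn(permutation) dx_{(a)} ∧ dx_{(b)} ∧ dx_{(c)} with (a < b < c) sorted:
  d(2*z*(-x + y)) includes (∂/∂z)(2*z*(-x + y)) dz = (-2*x + 2*y) dz, which multiplied by dx ∧ dy gives (-2*x + 2*y) dx ∧ dy ∧ dz
Collecting like 3-forms: d(omega) = (-2*x + 2*y) dx ∧ dy ∧ dz.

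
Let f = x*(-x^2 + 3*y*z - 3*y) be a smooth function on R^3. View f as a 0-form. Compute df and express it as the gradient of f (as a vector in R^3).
df = (-3*x^2 + 3*y*z - 3*y) dx + (3*x*(z - 1)) dy + (3*x*y) dz; grad f = (-3*x^2 + 3*y*z - 3*y, 3*x*(z - 1), 3*x*y)

For a 0-form f, d f = (∂f/∂x) dx + (∂f/∂y) dy + (∂f/∂z) dz. The components of the vector representation are exactly the entries of grad f in Cartesian coordinates:
  ∂f/∂x = -3*x^2 + 3*y*z - 3*y
  ∂f/∂y = 3*x*(z - 1)
  ∂f/∂z = 3*x*y.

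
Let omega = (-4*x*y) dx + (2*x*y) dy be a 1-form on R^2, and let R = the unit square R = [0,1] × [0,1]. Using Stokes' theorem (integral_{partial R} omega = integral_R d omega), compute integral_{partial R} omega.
integral_(partial R) omega = 3

Stokes: integral_partial_R omega = integral_R d omega with d omega = (∂Q/∂x - ∂P/∂y) dx ∧ dy.
  ∂Q/∂x = 2*y
  ∂P/∂y = -4*x
  integrand = ∂Q/∂x - ∂P/∂y = 4*x + 2*y.
Integrating over R: integral_0^1 integral_0^1 (4*x + 2*y) dx dy = 3.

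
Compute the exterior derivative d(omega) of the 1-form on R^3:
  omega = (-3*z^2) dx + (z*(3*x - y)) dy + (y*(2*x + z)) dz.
d(omega) = (3*z) dx ∧ dy + (2*y + 6*z) dx ∧ dz + (-x + y + z) dy ∧ dz

For a 1-form omega = sum_i f_i dx_i, the exterior derivative is
  d(omega) = sum_{i < j} (∂f_j/∂x_i - ∂f_i/∂x_j) dx_i ∧ dx_j.
  coefficient of dx ∧ dy: ∂f_2/∂x - ∂f_1/∂y = ∂(z*(3*x - y))/∂x - ∂(-3*z^2)/∂y = 3*z
  coefficient of dx ∧ dz: ∂f_3/∂x - ∂f_1/∂z = ∂(y*(2*x + z))/∂x - ∂(-3*z^2)/∂z = 2*y + 6*z
  coefficient of dy ∧ dz: ∂f_3/∂y - ∂f_2/∂z = ∂(y*(2*x + z))/∂y - ∂(z*(3*x - y))/∂z = -x + y + z
Assembling: d(omega) = (3*z) dx ∧ dy + (2*y + 6*z) dx ∧ dz + (-x + y + z) dy ∧ dz.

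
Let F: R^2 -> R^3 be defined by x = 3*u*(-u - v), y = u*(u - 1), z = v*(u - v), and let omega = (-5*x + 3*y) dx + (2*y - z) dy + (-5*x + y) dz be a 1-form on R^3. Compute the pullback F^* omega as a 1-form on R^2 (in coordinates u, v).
F^* omega = (-104*u^3 - 130*u^2*v + 12*u^2 - 28*u*v^2 + 9*u*v + 2*u - v^2) du + (2*u*(-19*u^2 - 31*u*v + 4*u - 15*v^2 + v)) dv

Using F^*(f dg) = (f ∘ F) d(g ∘ F), substitute each coordinate x_i by F_i(u, v) in f_i, and replace dx_i by d F_i = (∂F_i/∂u) du + (∂F_i/∂v) dv.
  For the x component: f_1(F) = 3*u*(6*u + 5*v - 1); d F_1 = (-6*u - 3*v) du + (-3*u) dv
  For the y component: f_2(F) = 2*u^2 - u*v - 2*u + v^2; d F_2 = (2*u - 1) du + (0) dv
  For the z component: f_3(F) = u*(16*u + 15*v - 1); d F_3 = (v) du + (u - 2*v) dv
Combining and collecting du, dv coefficients:
  coeff of du: -104*u^3 - 130*u^2*v + 12*u^2 - 28*u*v^2 + 9*u*v + 2*u - v^2
  coeff of dv: 2*u*(-19*u^2 - 31*u*v + 4*u - 15*v^2 + v)
F^* omega = (-104*u^3 - 130*u^2*v + 12*u^2 - 28*u*v^2 + 9*u*v + 2*u - v^2) du + (2*u*(-19*u^2 - 31*u*v + 4*u - 15*v^2 + v)) dv.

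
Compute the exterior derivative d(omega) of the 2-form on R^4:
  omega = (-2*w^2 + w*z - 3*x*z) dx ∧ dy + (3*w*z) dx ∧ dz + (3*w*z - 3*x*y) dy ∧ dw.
d(omega) = (w - 3*x) dx ∧ dy ∧ dz + (-4*w - 3*y + z) dx ∧ dy ∧ dw + (3*z) dx ∧ dz ∧ dw + (-3*w) dy ∧ dz ∧ dw

For a 2-form omega = sum_{i<j} g_{ij} dx_i ∧ dx_j, the exterior derivative is
  d(omega) = sum_{i<j} d(g_{ij}) ∧ dx_i ∧ dx_j = sum_{i<j, k} (∂g_{ij}/∂x_k) dx_k ∧ dx_i ∧ dx_j.
Expand each term, using dx_k ∧ dx_i ∧ dx_j = sgn(permutation) dx_{(a)} ∧ dx_{(b)} ∧ dx_{(c)} with (a < b < c) sorted:
  d(-2*w^2 + w*z - 3*x*z) includes (∂/∂z)(-2*w^2 + w*z - 3*x*z) dz = (w - 3*x) dz, which multiplied by dx ∧ dy gives (w - 3*x) dx ∧ dy ∧ dz
  d(-2*w^2 + w*z - 3*x*z) includes (∂/∂w)(-2*w^2 + w*z - 3*x*z) dw = (-4*w + z) dw, which multiplied by dx ∧ dy gives (-4*w + z) dx ∧ dy ∧ dw
  d(3*w*z) includes (∂/∂w)(3*w*z) dw = (3*z) dw, which multiplied by dx ∧ dz gives (3*z) dx ∧ dz ∧ dw
  d(3*w*z - 3*x*y) includes (∂/∂x)(3*w*z - 3*x*y) dx = (-3*y) dx, which multiplied by dy ∧ dw gives (-3*y) dx ∧ dy ∧ dw
  d(3*w*z - 3*x*y) includes (∂/∂z)(3*w*z - 3*x*y) dz = (3*w) dz, which multiplied by dy ∧ dw gives (-3*w) dy ∧ dz ∧ dw
Collecting like 3-forms: d(omega) = (w - 3*x) dx ∧ dy ∧ dz + (-4*w - 3*y + z) dx ∧ dy ∧ dw + (3*z) dx ∧ dz ∧ dw + (-3*w) dy ∧ dz ∧ dw.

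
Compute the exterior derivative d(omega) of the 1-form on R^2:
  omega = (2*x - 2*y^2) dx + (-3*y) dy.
d(omega) = (4*y) dx ∧ dy

For a 1-form omega = sum_i f_i dx_i, the exterior derivative is
  d(omega) = sum_{i < j} (∂f_j/∂x_i - ∂f_i/∂x_j) dx_i ∧ dx_j.
  coefficient of dx ∧ dy: ∂f_2/∂x - ∂f_1/∂y = ∂(-3*y)/∂x - ∂(2*x - 2*y^2)/∂y = 4*y
Assembling: d(omega) = (4*y) dx ∧ dy.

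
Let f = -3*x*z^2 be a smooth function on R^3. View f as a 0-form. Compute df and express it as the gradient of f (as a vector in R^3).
df = (-3*z^2) dx + (0) dy + (-6*x*z) dz; grad f = (-3*z^2, 0, -6*x*z)

For a 0-form f, d f = (∂f/∂x) dx + (∂f/∂y) dy + (∂f/∂z) dz. The components of the vector representation are exactly the entries of grad f in Cartesian coordinates:
  ∂f/∂x = -3*z^2
  ∂f/∂y = 0
  ∂f/∂z = -6*x*z.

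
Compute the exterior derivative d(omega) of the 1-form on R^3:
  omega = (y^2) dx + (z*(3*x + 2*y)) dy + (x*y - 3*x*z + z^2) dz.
d(omega) = (-2*y + 3*z) dx ∧ dy + (y - 3*z) dx ∧ dz + (-2*x - 2*y) dy ∧ dz

For a 1-form omega = sum_i f_i dx_i, the exterior derivative is
  d(omega) = sum_{i < j} (∂f_j/∂x_i - ∂f_i/∂x_j) dx_i ∧ dx_j.
  coefficient of dx ∧ dy: ∂f_2/∂x - ∂f_1/∂y = ∂(z*(3*x + 2*y))/∂x - ∂(y^2)/∂y = -2*y + 3*z
  coefficient of dx ∧ dz: ∂f_3/∂x - ∂f_1/∂z = ∂(x*y - 3*x*z + z^2)/∂x - ∂(y^2)/∂z = y - 3*z
  coefficient of dy ∧ dz: ∂f_3/∂y - ∂f_2/∂z = ∂(x*y - 3*x*z + z^2)/∂y - ∂(z*(3*x + 2*y))/∂z = -2*x - 2*y
Assembling: d(omega) = (-2*y + 3*z) dx ∧ dy + (y - 3*z) dx ∧ dz + (-2*x - 2*y) dy ∧ dz.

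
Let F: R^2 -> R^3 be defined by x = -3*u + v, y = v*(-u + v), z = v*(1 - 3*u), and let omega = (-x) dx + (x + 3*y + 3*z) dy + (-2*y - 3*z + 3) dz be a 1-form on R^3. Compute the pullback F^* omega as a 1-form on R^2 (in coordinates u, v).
F^* omega = (-21*u*v^2 + 3*u*v - 9*u + 3*v^3 + 5*v^2 - 6*v) du + (-21*u^2*v + 3*u^2 - 21*u*v^2 + 10*u*v - 6*u + 6*v^3 + 6*v^2 - 4*v + 3) dv

Using F^*(f dg) = (f ∘ F) d(g ∘ F), substitute each coordinate x_i by F_i(u, v) in f_i, and replace dx_i by d F_i = (∂F_i/∂u) du + (∂F_i/∂v) dv.
  For the x component: f_1(F) = 3*u - v; d F_1 = (-3) du + (1) dv
  For the y component: f_2(F) = -12*u*v - 3*u + 3*v^2 + 4*v; d F_2 = (-v) du + (-u + 2*v) dv
  For the z component: f_3(F) = 11*u*v - 2*v^2 - 3*v + 3; d F_3 = (-3*v) du + (1 - 3*u) dv
Combining and collecting du, dv coefficients:
  coeff of du: -21*u*v^2 + 3*u*v - 9*u + 3*v^3 + 5*v^2 - 6*v
  coeff of dv: -21*u^2*v + 3*u^2 - 21*u*v^2 + 10*u*v - 6*u + 6*v^3 + 6*v^2 - 4*v + 3
F^* omega = (-21*u*v^2 + 3*u*v - 9*u + 3*v^3 + 5*v^2 - 6*v) du + (-21*u^2*v + 3*u^2 - 21*u*v^2 + 10*u*v - 6*u + 6*v^3 + 6*v^2 - 4*v + 3) dv.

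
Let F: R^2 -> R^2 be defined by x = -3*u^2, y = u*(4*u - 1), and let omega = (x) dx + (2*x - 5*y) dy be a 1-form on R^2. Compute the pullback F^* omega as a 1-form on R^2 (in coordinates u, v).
F^* omega = (u*(-190*u^2 + 66*u - 5)) du

Using F^*(f dg) = (f ∘ F) d(g ∘ F), substitute each coordinate x_i by F_i(u, v) in f_i, and replace dx_i by d F_i = (∂F_i/∂u) du + (∂F_i/∂v) dv.
  For the x component: f_1(F) = -3*u^2; d F_1 = (-6*u) du + (0) dv
  For the y component: f_2(F) = u*(5 - 26*u); d F_2 = (8*u - 1) du + (0) dv
Combining and collecting du, dv coefficients:
  coeff of du: u*(-190*u^2 + 66*u - 5)
  coeff of dv: 0
F^* omega = (u*(-190*u^2 + 66*u - 5)) du.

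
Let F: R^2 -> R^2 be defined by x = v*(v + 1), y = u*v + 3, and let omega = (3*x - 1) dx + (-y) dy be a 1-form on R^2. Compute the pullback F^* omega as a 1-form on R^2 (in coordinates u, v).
F^* omega = (v*(-u*v - 3)) du + (-u^2*v - 3*u + 6*v^3 + 9*v^2 + v - 1) dv

Using F^*(f dg) = (f ∘ F) d(g ∘ F), substitute each coordinate x_i by F_i(u, v) in f_i, and replace dx_i by d F_i = (∂F_i/∂u) du + (∂F_i/∂v) dv.
  For the x component: f_1(F) = 3*v^2 + 3*v - 1; d F_1 = (0) du + (2*v + 1) dv
  For the y component: f_2(F) = -u*v - 3; d F_2 = (v) du + (u) dv
Combining and collecting du, dv coefficients:
  coeff of du: v*(-u*v - 3)
  coeff of dv: -u^2*v - 3*u + 6*v^3 + 9*v^2 + v - 1
F^* omega = (v*(-u*v - 3)) du + (-u^2*v - 3*u + 6*v^3 + 9*v^2 + v - 1) dv.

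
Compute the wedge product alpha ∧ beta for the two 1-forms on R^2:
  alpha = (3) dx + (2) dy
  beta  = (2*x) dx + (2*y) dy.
alpha ∧ beta = (-4*x + 6*y) dx ∧ dy

Distribute the wedge, using dx_i ∧ dx_j = -dx_j ∧ dx_i and dx_i ∧ dx_i = 0. For each pair (i, j) with i < j, the coefficient of dx_i ∧ dx_j in alpha ∧ beta is (alpha_i * beta_j - alpha_j * beta_i). Collecting: alpha ∧ beta = (-4*x + 6*y) dx ∧ dy.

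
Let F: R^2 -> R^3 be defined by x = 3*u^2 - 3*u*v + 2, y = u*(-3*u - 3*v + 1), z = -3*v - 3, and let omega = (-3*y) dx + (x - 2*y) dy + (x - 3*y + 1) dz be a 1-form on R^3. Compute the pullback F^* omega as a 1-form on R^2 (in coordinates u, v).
F^* omega = (-18*u^2*v + 3*u^2 - 36*u*v^2 + 18*u*v - 14*u - 6*v + 2) du + (-54*u^3 - 36*u^2*v - 21*u^2 - 18*u*v + 3*u - 9) dv

Using F^*(f dg) = (f ∘ F) d(g ∘ F), substitute each coordinate x_i by F_i(u, v) in f_i, and replace dx_i by d F_i = (∂F_i/∂u) du + (∂F_i/∂v) dv.
  For the x component: f_1(F) = 3*u*(3*u + 3*v - 1); d F_1 = (6*u - 3*v) du + (-3*u) dv
  For the y component: f_2(F) = 9*u^2 + 3*u*v - 2*u + 2; d F_2 = (-6*u - 3*v + 1) du + (-3*u) dv
  For the z component: f_3(F) = 12*u^2 + 6*u*v - 3*u + 3; d F_3 = (0) du + (-3) dv
Combining and collecting du, dv coefficients:
  coeff of du: -18*u^2*v + 3*u^2 - 36*u*v^2 + 18*u*v - 14*u - 6*v + 2
  coeff of dv: -54*u^3 - 36*u^2*v - 21*u^2 - 18*u*v + 3*u - 9
F^* omega = (-18*u^2*v + 3*u^2 - 36*u*v^2 + 18*u*v - 14*u - 6*v + 2) du + (-54*u^3 - 36*u^2*v - 21*u^2 - 18*u*v + 3*u - 9) dv.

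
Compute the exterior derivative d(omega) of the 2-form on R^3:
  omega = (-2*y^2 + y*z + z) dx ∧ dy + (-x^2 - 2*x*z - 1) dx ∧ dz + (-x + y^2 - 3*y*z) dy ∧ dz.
d(omega) = (y) dx ∧ dy ∧ dz

For a 2-form omega = sum_{i<j} g_{ij} dx_i ∧ dx_j, the exterior derivative is
  d(omega) = sum_{i<j} d(g_{ij}) ∧ dx_i ∧ dx_j = sum_{i<j, k} (∂g_{ij}/∂x_k) dx_k ∧ dx_i ∧ dx_j.
Expand each term, using dx_k ∧ dx_i ∧ dx_j = sgn(permutation) dx_{(a)} ∧ dx_{(b)} ∧ dx_{(c)} with (a < b < c) sorted:
  d(-2*y^2 + y*z + z) includes (∂/∂z)(-2*y^2 + y*z + z) dz = (y + 1) dz, which multiplied by dx ∧ dy gives (y + 1) dx ∧ dy ∧ dz
  d(-x + y^2 - 3*y*z) includes (∂/∂x)(-x + y^2 - 3*y*z) dx = (-1) dx, which multiplied by dy ∧ dz gives (-1) dx ∧ dy ∧ dz
Collecting like 3-forms: d(omega) = (y) dx ∧ dy ∧ dz.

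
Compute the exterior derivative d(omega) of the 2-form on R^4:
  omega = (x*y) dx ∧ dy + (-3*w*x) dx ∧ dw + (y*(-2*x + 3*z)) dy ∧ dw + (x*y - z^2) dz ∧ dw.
d(omega) = (-2*y) dx ∧ dy ∧ dw + (x - 3*y) dy ∧ dz ∧ dw + (y) dx ∧ dz ∧ dw

For a 2-form omega = sum_{i<j} g_{ij} dx_i ∧ dx_j, the exterior derivative is
  d(omega) = sum_{i<j} d(g_{ij}) ∧ dx_i ∧ dx_j = sum_{i<j, k} (∂g_{ij}/∂x_k) dx_k ∧ dx_i ∧ dx_j.
Expand each term, using dx_k ∧ dx_i ∧ dx_j = sgn(permutation) dx_{(a)} ∧ dx_{(b)} ∧ dx_{(c)} with (a < b < c) sorted:
  d(y*(-2*x + 3*z)) includes (∂/∂x)(y*(-2*x + 3*z)) dx = (-2*y) dx, which multiplied by dy ∧ dw gives (-2*y) dx ∧ dy ∧ dw
  d(y*(-2*x + 3*z)) includes (∂/∂z)(y*(-2*x + 3*z)) dz = (3*y) dz, which multiplied by dy ∧ dw gives (-3*y) dy ∧ dz ∧ dw
  d(x*y - z^2) includes (∂/∂x)(x*y - z^2) dx = (y) dx, which multiplied by dz ∧ dw gives (y) dx ∧ dz ∧ dw
  d(x*y - z^2) includes (∂/∂y)(x*y - z^2) dy = (x) dy, which multiplied by dz ∧ dw gives (x) dy ∧ dz ∧ dw
Collecting like 3-forms: d(omega) = (-2*y) dx ∧ dy ∧ dw + (x - 3*y) dy ∧ dz ∧ dw + (y) dx ∧ dz ∧ dw.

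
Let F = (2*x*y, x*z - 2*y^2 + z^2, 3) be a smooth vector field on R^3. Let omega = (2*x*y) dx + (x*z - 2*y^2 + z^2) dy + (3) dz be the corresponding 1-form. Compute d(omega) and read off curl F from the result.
d(omega) = (-x - 2*z) dy ∧ dz + (0) dz ∧ dx + (-2*x + z) dx ∧ dy; curl F = (-x - 2*z, 0, -2*x + z)

d omega = sum_{i<j} (∂f_j/∂x_i - ∂f_i/∂x_j) dx_i ∧ dx_j. Under the identification (dy ∧ dz, dz ∧ dx, dx ∧ dy) ↔ (e_x, e_y, e_z), the coefficients are exactly the components of curl F. Compute:
  ∂R/∂y - ∂Q/∂z = (0) - (x + 2*z) = -x - 2*z
  ∂P/∂z - ∂R/∂x = (0) - (0) = 0
  ∂Q/∂x - ∂P/∂y = (z) - (2*x) = -2*x + z.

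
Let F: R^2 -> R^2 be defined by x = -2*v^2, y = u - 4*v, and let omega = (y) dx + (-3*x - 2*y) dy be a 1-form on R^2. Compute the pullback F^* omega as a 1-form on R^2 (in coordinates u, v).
F^* omega = (-2*u + 6*v^2 + 8*v) du + (-4*u*v + 8*u - 8*v^2 - 32*v) dv

Using F^*(f dg) = (f ∘ F) d(g ∘ F), substitute each coordinate x_i by F_i(u, v) in f_i, and replace dx_i by d F_i = (∂F_i/∂u) du + (∂F_i/∂v) dv.
  For the x component: f_1(F) = u - 4*v; d F_1 = (0) du + (-4*v) dv
  For the y component: f_2(F) = -2*u + 6*v^2 + 8*v; d F_2 = (1) du + (-4) dv
Combining and collecting du, dv coefficients:
  coeff of du: -2*u + 6*v^2 + 8*v
  coeff of dv: -4*u*v + 8*u - 8*v^2 - 32*v
F^* omega = (-2*u + 6*v^2 + 8*v) du + (-4*u*v + 8*u - 8*v^2 - 32*v) dv.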